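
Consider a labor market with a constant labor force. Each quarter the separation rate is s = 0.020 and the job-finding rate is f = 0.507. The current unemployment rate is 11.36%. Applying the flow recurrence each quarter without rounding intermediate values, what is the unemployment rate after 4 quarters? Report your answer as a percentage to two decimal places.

Unemployment rate after four quarters ≈ 4.17%.

With a fixed labor force, u_{t+1} = u_t + s·(1−u_t) − f·u_t = u_t·(1−s−f) + s.
Here 1−s−f = 0.473 and s = 0.020.
u_1 = 0.113600 × 0.473 + 0.020 = 0.073733.
u_2 = 0.073733 × 0.473 + 0.020 = 0.054876.
u_3 = 0.054876 × 0.473 + 0.020 = 0.045956.
u_4 = 0.045956 × 0.473 + 0.020 = 0.041737.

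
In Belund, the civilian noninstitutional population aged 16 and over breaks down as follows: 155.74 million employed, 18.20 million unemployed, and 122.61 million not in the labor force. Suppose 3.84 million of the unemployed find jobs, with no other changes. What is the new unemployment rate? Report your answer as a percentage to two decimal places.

New unemployment rate ≈ 8.26%.

Initially, labor force = 155.74 + 18.20 = 173.94 million, so u = 18.20/173.94 = 10.46%.
After the change, unemployed falls and employed rises by 3.84; labor force unchanged → E = 159.58, U = 14.36, labor force = 173.94 million.
New unemployment rate = 14.36 / 173.94 = 8.26%.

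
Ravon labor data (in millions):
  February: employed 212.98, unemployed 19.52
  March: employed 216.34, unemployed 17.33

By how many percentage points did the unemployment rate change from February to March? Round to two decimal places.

The unemployment rate changed by −0.98 percentage points.

February: labor force = 212.98 + 19.52 = 232.50; u = 19.52/232.50 = 8.40%.
March: labor force = 216.34 + 17.33 = 233.67; u = 17.33/233.67 = 7.42%.
Change = 7.42% − 8.40% = −0.98 pp.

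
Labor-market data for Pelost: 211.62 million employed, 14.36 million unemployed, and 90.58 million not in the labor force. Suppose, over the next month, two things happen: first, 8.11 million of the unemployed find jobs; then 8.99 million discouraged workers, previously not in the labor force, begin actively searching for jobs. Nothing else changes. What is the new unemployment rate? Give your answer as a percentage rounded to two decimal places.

Initially, labor force = 211.62 + 14.36 = 225.98 million, so u = 14.36/225.98 = 6.35%.
After the first change, unemployed falls and employed rises by 8.11; labor force unchanged → E = 219.73, U = 6.25, labor force = 225.98 million.
After the second change, unemployed and labor force both rise by 8.99 → E = 219.73, U = 15.24, labor force = 234.97 million.
New unemployment rate = 15.24 / 234.97 = 6.49%.

New unemployment rate ≈ 6.49%.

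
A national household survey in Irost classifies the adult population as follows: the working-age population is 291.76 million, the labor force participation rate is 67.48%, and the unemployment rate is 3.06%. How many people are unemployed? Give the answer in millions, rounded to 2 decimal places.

Labor force = 0.6748 × 291.76 = 196.88 million.
Unemployed = 0.0306 × 196.88 ≈ 6.02 million.

About 6.02 million are unemployed.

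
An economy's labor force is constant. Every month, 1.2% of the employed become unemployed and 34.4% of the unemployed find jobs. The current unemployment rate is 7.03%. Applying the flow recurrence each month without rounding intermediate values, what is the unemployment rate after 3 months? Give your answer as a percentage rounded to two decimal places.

With a fixed labor force, u_{t+1} = u_t + s·(1−u_t) − f·u_t = u_t·(1−s−f) + s.
Here 1−s−f = 0.644 and s = 0.012.
u_1 = 0.070300 × 0.644 + 0.012 = 0.057273.
u_2 = 0.057273 × 0.644 + 0.012 = 0.048884.
u_3 = 0.048884 × 0.644 + 0.012 = 0.043481.

Unemployment rate after three months ≈ 4.35%.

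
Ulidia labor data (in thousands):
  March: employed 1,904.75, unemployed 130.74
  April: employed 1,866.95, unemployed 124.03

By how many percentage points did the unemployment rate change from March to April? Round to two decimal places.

March: labor force = 1,904.75 + 130.74 = 2,035.49; u = 130.74/2,035.49 = 6.42%.
April: labor force = 1,866.95 + 124.03 = 1,990.98; u = 124.03/1,990.98 = 6.23%.
Change = 6.23% − 6.42% = −0.19 pp.

The unemployment rate changed by −0.19 percentage points.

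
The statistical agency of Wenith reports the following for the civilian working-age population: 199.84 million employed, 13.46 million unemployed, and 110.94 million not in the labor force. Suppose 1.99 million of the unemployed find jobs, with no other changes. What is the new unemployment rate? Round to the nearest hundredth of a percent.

Initially, labor force = 199.84 + 13.46 = 213.30 million, so u = 13.46/213.30 = 6.31%.
After the change, unemployed falls and employed rises by 1.99; labor force unchanged → E = 201.83, U = 11.47, labor force = 213.30 million.
New unemployment rate = 11.47 / 213.30 = 5.38%.

New unemployment rate ≈ 5.38%.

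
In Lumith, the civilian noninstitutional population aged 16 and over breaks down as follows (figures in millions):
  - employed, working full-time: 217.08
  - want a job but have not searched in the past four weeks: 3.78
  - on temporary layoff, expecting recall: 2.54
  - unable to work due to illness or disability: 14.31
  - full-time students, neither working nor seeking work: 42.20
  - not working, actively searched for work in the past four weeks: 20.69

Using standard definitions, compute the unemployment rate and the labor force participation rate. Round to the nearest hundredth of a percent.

Employed = 217.08 million.
Unemployed = 2.54 + 20.69 = 23.23 million (jobless and actively searching, or on temporary layoff).
Labor force = 217.08 + 23.23 = 240.31 million.
Not in labor force = 3.78 + 14.31 + 42.20 = 60.29 million (those not working and not actively searching are outside the labor force — including those who want a job but have given up searching).
Civilian working-age population = 240.31 + 60.29 = 300.60 million.
Unemployment rate = 23.23 / 240.31 = 9.67%.
Labor force participation rate = 240.31 / 300.60 = 79.94%.

Unemployment rate ≈ 9.67%; labor force participation rate ≈ 79.94%.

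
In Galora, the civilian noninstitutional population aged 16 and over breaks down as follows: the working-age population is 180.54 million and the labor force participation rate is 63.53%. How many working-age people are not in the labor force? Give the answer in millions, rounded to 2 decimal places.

Share not in the labor force = 1 − 0.6353 = 0.3647.
Not in labor force = 0.3647 × 180.54 ≈ 65.84 million.

About 65.84 million are not in the labor force.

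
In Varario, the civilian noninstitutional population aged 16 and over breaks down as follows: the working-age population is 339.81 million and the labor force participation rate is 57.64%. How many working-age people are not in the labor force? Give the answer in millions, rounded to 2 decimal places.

About 143.94 million are not in the labor force.

Share not in the labor force = 1 − 0.5764 = 0.4236.
Not in labor force = 0.4236 × 339.81 ≈ 143.94 million.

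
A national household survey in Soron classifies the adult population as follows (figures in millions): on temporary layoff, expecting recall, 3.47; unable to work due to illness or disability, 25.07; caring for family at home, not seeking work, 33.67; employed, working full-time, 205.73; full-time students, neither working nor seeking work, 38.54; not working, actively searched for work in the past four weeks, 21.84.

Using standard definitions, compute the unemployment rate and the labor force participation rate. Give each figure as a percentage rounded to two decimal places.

Unemployment rate ≈ 10.95%; labor force participation rate ≈ 70.37%.

Employed = 205.73 million.
Unemployed = 3.47 + 21.84 = 25.31 million (jobless and actively searching, or on temporary layoff).
Labor force = 205.73 + 25.31 = 231.04 million.
Not in labor force = 25.07 + 33.67 + 38.54 = 97.28 million (those not working and not actively searching are outside the labor force).
Civilian working-age population = 231.04 + 97.28 = 328.32 million.
Unemployment rate = 25.31 / 231.04 = 10.95%.
Labor force participation rate = 231.04 / 328.32 = 70.37%.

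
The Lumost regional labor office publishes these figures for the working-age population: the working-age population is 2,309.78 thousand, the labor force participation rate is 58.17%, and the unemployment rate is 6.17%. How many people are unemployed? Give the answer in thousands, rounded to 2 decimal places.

About 82.90 thousand are unemployed.

Labor force = 0.5817 × 2,309.78 = 1,343.60 thousand.
Unemployed = 0.0617 × 1,343.60 ≈ 82.90 thousand.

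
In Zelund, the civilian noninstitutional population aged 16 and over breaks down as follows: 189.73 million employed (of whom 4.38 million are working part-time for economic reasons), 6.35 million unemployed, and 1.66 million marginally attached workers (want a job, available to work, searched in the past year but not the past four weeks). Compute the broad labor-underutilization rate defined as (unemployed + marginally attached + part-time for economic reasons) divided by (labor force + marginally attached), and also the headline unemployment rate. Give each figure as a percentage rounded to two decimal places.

Labor force = 189.73 + 6.35 = 196.08 million.
Numerator = 6.35 + 1.66 + 4.38 = 12.39 million.
Denominator = 196.08 + 1.66 = 197.74 million.
Broad rate = 12.39 / 197.74 = 6.27%.
Headline unemployment rate = 6.35 / 196.08 = 3.24%.

Broad underutilization rate ≈ 6.27%; headline unemployment rate ≈ 3.24%.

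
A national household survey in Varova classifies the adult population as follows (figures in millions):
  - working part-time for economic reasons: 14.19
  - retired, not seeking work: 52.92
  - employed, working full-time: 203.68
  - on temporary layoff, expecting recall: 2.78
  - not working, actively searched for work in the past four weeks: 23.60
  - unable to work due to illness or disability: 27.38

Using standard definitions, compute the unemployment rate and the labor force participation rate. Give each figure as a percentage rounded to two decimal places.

Unemployment rate ≈ 10.80%; labor force participation rate ≈ 75.26%.

Employed = 14.19 + 203.68 = 217.87 million (anyone who worked, including part-time for economic reasons, counts as employed).
Unemployed = 2.78 + 23.60 = 26.38 million (jobless and actively searching, or on temporary layoff).
Labor force = 217.87 + 26.38 = 244.25 million.
Not in labor force = 52.92 + 27.38 = 80.30 million (those not working and not actively searching are outside the labor force).
Civilian working-age population = 244.25 + 80.30 = 324.55 million.
Unemployment rate = 26.38 / 244.25 = 10.80%.
Labor force participation rate = 244.25 / 324.55 = 75.26%.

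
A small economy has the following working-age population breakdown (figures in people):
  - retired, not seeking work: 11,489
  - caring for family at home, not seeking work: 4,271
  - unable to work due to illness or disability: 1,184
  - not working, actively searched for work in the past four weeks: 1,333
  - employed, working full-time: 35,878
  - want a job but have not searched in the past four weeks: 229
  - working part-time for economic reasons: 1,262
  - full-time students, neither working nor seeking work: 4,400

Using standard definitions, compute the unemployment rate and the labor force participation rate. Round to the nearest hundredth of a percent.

Unemployment rate ≈ 3.46%; labor force participation rate ≈ 64.07%.

Employed = 35,878 + 1,262 = 37,140 (anyone who worked, including part-time for economic reasons, counts as employed).
Unemployed = 1,333.
Labor force = 37,140 + 1,333 = 38,473.
Not in labor force = 11,489 + 4,271 + 1,184 + 229 + 4,400 = 21,573 (those not working and not actively searching are outside the labor force — including those who want a job but have given up searching).
Civilian working-age population = 38,473 + 21,573 = 60,046.
Unemployment rate = 1,333 / 38,473 = 3.46%.
Labor force participation rate = 38,473 / 60,046 = 64.07%.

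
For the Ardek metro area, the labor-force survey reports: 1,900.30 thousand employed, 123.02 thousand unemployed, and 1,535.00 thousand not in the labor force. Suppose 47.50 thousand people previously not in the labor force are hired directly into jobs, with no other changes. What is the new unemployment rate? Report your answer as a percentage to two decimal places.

New unemployment rate ≈ 5.94%.

Initially, labor force = 1,900.30 + 123.02 = 2,023.32 thousand, so u = 123.02/2,023.32 = 6.08%.
After the change, employed and labor force both rise by 47.50; unemployed unchanged → E = 1,947.80, U = 123.02, labor force = 2,070.82 thousand.
New unemployment rate = 123.02 / 2,070.82 = 5.94%.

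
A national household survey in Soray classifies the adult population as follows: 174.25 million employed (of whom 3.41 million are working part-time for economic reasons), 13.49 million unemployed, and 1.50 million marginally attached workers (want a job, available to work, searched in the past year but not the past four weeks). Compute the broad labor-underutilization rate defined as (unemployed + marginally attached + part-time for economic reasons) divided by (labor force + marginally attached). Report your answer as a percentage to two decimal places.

Broad underutilization rate ≈ 9.72%.

Labor force = 174.25 + 13.49 = 187.74 million.
Numerator = 13.49 + 1.50 + 3.41 = 18.40 million.
Denominator = 187.74 + 1.50 = 189.24 million.
Broad rate = 18.40 / 189.24 = 9.72%.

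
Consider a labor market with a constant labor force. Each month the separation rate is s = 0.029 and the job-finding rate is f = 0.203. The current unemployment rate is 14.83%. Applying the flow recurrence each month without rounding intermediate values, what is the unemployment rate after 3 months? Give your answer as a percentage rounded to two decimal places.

With a fixed labor force, u_{t+1} = u_t + s·(1−u_t) − f·u_t = u_t·(1−s−f) + s.
Here 1−s−f = 0.768 and s = 0.029.
u_1 = 0.148300 × 0.768 + 0.029 = 0.142894.
u_2 = 0.142894 × 0.768 + 0.029 = 0.138743.
u_3 = 0.138743 × 0.768 + 0.029 = 0.135555.

Unemployment rate after three months ≈ 13.56%.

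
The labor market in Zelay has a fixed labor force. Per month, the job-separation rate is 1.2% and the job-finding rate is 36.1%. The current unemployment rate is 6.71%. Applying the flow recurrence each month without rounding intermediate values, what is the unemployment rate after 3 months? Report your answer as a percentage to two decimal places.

With a fixed labor force, u_{t+1} = u_t + s·(1−u_t) − f·u_t = u_t·(1−s−f) + s.
Here 1−s−f = 0.627 and s = 0.012.
u_1 = 0.067100 × 0.627 + 0.012 = 0.054072.
u_2 = 0.054072 × 0.627 + 0.012 = 0.045903.
u_3 = 0.045903 × 0.627 + 0.012 = 0.040781.

Unemployment rate after three months ≈ 4.08%.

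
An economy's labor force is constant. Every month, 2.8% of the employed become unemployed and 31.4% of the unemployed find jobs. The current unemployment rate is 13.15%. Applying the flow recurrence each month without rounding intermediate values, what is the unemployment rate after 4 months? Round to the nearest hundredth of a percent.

Unemployment rate after four months ≈ 9.12%.

With a fixed labor force, u_{t+1} = u_t + s·(1−u_t) − f·u_t = u_t·(1−s−f) + s.
Here 1−s−f = 0.658 and s = 0.028.
u_1 = 0.131500 × 0.658 + 0.028 = 0.114527.
u_2 = 0.114527 × 0.658 + 0.028 = 0.103359.
u_3 = 0.103359 × 0.658 + 0.028 = 0.096010.
u_4 = 0.096010 × 0.658 + 0.028 = 0.091175.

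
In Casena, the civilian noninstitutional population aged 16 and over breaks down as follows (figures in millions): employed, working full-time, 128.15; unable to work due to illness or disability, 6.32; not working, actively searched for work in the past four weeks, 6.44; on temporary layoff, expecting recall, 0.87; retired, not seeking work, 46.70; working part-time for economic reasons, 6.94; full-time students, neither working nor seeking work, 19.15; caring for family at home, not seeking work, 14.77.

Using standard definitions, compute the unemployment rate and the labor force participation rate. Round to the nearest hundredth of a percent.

Unemployment rate ≈ 5.13%; labor force participation rate ≈ 62.09%.

Employed = 128.15 + 6.94 = 135.09 million (anyone who worked, including part-time for economic reasons, counts as employed).
Unemployed = 6.44 + 0.87 = 7.31 million (jobless and actively searching, or on temporary layoff).
Labor force = 135.09 + 7.31 = 142.40 million.
Not in labor force = 6.32 + 46.70 + 19.15 + 14.77 = 86.94 million (those not working and not actively searching are outside the labor force).
Civilian working-age population = 142.40 + 86.94 = 229.34 million.
Unemployment rate = 7.31 / 142.40 = 5.13%.
Labor force participation rate = 142.40 / 229.34 = 62.09%.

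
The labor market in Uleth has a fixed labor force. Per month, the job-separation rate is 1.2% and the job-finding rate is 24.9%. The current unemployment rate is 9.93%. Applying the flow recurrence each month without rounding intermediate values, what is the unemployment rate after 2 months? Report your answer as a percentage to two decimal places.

With a fixed labor force, u_{t+1} = u_t + s·(1−u_t) − f·u_t = u_t·(1−s−f) + s.
Here 1−s−f = 0.739 and s = 0.012.
u_1 = 0.099300 × 0.739 + 0.012 = 0.085383.
u_2 = 0.085383 × 0.739 + 0.012 = 0.075098.

Unemployment rate after two months ≈ 7.51%.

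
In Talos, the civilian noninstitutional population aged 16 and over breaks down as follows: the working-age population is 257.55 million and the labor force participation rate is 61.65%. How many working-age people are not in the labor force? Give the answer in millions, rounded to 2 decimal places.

Share not in the labor force = 1 − 0.6165 = 0.3835.
Not in labor force = 0.3835 × 257.55 ≈ 98.77 million.

About 98.77 million are not in the labor force.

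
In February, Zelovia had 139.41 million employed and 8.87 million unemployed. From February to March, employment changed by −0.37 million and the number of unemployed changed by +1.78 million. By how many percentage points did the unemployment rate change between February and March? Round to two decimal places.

The unemployment rate changed by +1.13 percentage points.

February: labor force = 139.41 + 8.87 = 148.28; u = 8.87/148.28 = 5.98%.
March: labor force = 139.04 + 10.65 = 149.69; u = 10.65/149.69 = 7.11%.
Change = 7.11% − 5.98% = +1.13 pp.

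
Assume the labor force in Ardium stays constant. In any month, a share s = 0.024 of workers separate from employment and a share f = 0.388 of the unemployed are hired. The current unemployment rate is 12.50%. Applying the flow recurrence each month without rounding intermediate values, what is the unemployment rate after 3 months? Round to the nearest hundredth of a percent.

With a fixed labor force, u_{t+1} = u_t + s·(1−u_t) − f·u_t = u_t·(1−s−f) + s.
Here 1−s−f = 0.588 and s = 0.024.
u_1 = 0.125000 × 0.588 + 0.024 = 0.097500.
u_2 = 0.097500 × 0.588 + 0.024 = 0.081330.
u_3 = 0.081330 × 0.588 + 0.024 = 0.071822.

Unemployment rate after three months ≈ 7.18%.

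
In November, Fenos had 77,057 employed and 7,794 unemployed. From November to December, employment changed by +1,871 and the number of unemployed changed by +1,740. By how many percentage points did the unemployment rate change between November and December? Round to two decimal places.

November: labor force = 77,057 + 7,794 = 84,851; u = 7,794/84,851 = 9.19%.
December: labor force = 78,928 + 9,534 = 88,462; u = 9,534/88,462 = 10.78%.
Change = 10.78% − 9.19% = +1.59 pp.

The unemployment rate changed by +1.59 percentage points.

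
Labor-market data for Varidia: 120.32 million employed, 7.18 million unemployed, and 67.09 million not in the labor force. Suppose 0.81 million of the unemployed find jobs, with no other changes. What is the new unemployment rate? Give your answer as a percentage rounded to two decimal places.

Initially, labor force = 120.32 + 7.18 = 127.50 million, so u = 7.18/127.50 = 5.63%.
After the change, unemployed falls and employed rises by 0.81; labor force unchanged → E = 121.13, U = 6.37, labor force = 127.50 million.
New unemployment rate = 6.37 / 127.50 = 5.00%.

New unemployment rate ≈ 5.00%.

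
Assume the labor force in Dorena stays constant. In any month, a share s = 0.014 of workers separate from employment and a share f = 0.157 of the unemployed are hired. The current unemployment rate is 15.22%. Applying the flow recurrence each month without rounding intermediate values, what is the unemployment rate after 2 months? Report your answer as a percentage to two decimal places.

Unemployment rate after two months ≈ 13.02%.

With a fixed labor force, u_{t+1} = u_t + s·(1−u_t) − f·u_t = u_t·(1−s−f) + s.
Here 1−s−f = 0.829 and s = 0.014.
u_1 = 0.152200 × 0.829 + 0.014 = 0.140174.
u_2 = 0.140174 × 0.829 + 0.014 = 0.130204.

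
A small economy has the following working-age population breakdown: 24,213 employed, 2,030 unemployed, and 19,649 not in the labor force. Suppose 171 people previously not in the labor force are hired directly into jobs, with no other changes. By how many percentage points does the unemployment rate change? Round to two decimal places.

The unemployment rate changes by −0.05 percentage points.

Initially, labor force = 24,213 + 2,030 = 26,243, so u = 2,030/26,243 = 7.74%.
After the change, employed and labor force both rise by 171; unemployed unchanged → E = 24,384, U = 2,030, labor force = 26,414.
New unemployment rate = 2,030 / 26,414 = 7.69%.
Change = 7.69% − 7.74% = −0.05 percentage points.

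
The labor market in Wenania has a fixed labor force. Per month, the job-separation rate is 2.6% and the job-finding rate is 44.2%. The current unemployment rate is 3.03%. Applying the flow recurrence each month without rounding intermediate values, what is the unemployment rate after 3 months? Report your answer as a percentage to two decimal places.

With a fixed labor force, u_{t+1} = u_t + s·(1−u_t) − f·u_t = u_t·(1−s−f) + s.
Here 1−s−f = 0.532 and s = 0.026.
u_1 = 0.030300 × 0.532 + 0.026 = 0.042120.
u_2 = 0.042120 × 0.532 + 0.026 = 0.048408.
u_3 = 0.048408 × 0.532 + 0.026 = 0.051753.

Unemployment rate after three months ≈ 5.18%.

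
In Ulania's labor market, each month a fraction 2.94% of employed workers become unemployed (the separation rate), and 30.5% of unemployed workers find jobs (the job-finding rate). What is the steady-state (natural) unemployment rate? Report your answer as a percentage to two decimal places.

At steady state the flows balance: s·E = f·U, so U/(E+U) = s/(s+f).
u* = 2.94 / (2.94 + 30.5) = 2.94 / 33.44 = 8.79%.

Steady-state unemployment rate ≈ 8.79%.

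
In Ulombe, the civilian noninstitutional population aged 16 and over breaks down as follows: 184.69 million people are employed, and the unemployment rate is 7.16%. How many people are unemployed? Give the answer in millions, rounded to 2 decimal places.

About 14.24 million are unemployed.

Let U be the number unemployed. The labor force is E + U, and U/(E+U) = 0.0716.
So U = 0.0716 × 184.69 / (1 − 0.0716) = 13.2238 / 0.9284 ≈ 14.24 million.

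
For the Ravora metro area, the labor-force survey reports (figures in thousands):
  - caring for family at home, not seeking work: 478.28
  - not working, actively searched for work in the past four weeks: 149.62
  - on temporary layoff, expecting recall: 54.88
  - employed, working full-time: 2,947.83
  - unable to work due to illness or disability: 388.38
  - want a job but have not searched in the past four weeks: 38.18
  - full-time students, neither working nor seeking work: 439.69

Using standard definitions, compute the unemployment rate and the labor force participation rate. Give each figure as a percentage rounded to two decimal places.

Employed = 2,947.83 thousand.
Unemployed = 149.62 + 54.88 = 204.50 thousand (jobless and actively searching, or on temporary layoff).
Labor force = 2,947.83 + 204.50 = 3,152.33 thousand.
Not in labor force = 478.28 + 388.38 + 38.18 + 439.69 = 1,344.53 thousand (those not working and not actively searching are outside the labor force — including those who want a job but have given up searching).
Civilian working-age population = 3,152.33 + 1,344.53 = 4,496.86 thousand.
Unemployment rate = 204.50 / 3,152.33 = 6.49%.
Labor force participation rate = 3,152.33 / 4,496.86 = 70.10%.

Unemployment rate ≈ 6.49%; labor force participation rate ≈ 70.10%.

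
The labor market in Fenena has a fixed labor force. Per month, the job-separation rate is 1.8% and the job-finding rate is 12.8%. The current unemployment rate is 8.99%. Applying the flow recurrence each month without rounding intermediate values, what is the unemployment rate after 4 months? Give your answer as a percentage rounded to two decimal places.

With a fixed labor force, u_{t+1} = u_t + s·(1−u_t) − f·u_t = u_t·(1−s−f) + s.
Here 1−s−f = 0.854 and s = 0.018.
u_1 = 0.089900 × 0.854 + 0.018 = 0.094775.
u_2 = 0.094775 × 0.854 + 0.018 = 0.098938.
u_3 = 0.098938 × 0.854 + 0.018 = 0.102493.
u_4 = 0.102493 × 0.854 + 0.018 = 0.105529.

Unemployment rate after four months ≈ 10.55%.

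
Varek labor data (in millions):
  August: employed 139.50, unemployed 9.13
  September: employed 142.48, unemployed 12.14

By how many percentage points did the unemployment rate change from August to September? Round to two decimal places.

August: labor force = 139.50 + 9.13 = 148.63; u = 9.13/148.63 = 6.14%.
September: labor force = 142.48 + 12.14 = 154.62; u = 12.14/154.62 = 7.85%.
Change = 7.85% − 6.14% = +1.71 pp.

The unemployment rate changed by +1.71 percentage points.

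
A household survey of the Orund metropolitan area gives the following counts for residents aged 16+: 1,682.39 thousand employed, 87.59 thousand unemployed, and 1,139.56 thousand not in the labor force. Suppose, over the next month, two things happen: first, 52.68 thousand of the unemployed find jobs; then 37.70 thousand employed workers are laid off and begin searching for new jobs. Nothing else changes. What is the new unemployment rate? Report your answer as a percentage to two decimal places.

New unemployment rate ≈ 4.10%.

Initially, labor force = 1,682.39 + 87.59 = 1,769.98 thousand, so u = 87.59/1,769.98 = 4.95%.
After the first change, unemployed falls and employed rises by 52.68; labor force unchanged → E = 1,735.07, U = 34.91, labor force = 1,769.98 thousand.
After the second change, employed falls and unemployed rises by 37.70; labor force unchanged → E = 1,697.37, U = 72.61, labor force = 1,769.98 thousand.
New unemployment rate = 72.61 / 1,769.98 = 4.10%.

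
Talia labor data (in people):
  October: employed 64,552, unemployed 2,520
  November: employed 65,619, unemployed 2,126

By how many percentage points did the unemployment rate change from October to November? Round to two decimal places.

October: labor force = 64,552 + 2,520 = 67,072; u = 2,520/67,072 = 3.76%.
November: labor force = 65,619 + 2,126 = 67,745; u = 2,126/67,745 = 3.14%.
Change = 3.14% − 3.76% = −0.62 pp.

The unemployment rate changed by −0.62 percentage points.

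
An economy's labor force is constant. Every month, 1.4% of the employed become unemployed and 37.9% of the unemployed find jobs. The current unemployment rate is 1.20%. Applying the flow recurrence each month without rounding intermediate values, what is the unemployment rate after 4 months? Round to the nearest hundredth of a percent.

Unemployment rate after four months ≈ 3.24%.

With a fixed labor force, u_{t+1} = u_t + s·(1−u_t) − f·u_t = u_t·(1−s−f) + s.
Here 1−s−f = 0.607 and s = 0.014.
u_1 = 0.012000 × 0.607 + 0.014 = 0.021284.
u_2 = 0.021284 × 0.607 + 0.014 = 0.026919.
u_3 = 0.026919 × 0.607 + 0.014 = 0.030340.
u_4 = 0.030340 × 0.607 + 0.014 = 0.032416.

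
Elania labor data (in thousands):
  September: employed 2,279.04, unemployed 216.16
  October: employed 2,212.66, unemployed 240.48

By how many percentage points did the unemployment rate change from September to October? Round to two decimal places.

The unemployment rate changed by +1.14 percentage points.

September: labor force = 2,279.04 + 216.16 = 2,495.20; u = 216.16/2,495.20 = 8.66%.
October: labor force = 2,212.66 + 240.48 = 2,453.14; u = 240.48/2,453.14 = 9.80%.
Change = 9.80% − 8.66% = +1.14 pp.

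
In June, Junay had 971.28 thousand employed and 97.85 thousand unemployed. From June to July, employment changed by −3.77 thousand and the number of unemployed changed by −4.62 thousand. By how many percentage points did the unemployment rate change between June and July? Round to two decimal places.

June: labor force = 971.28 + 97.85 = 1,069.13; u = 97.85/1,069.13 = 9.15%.
July: labor force = 967.51 + 93.23 = 1,060.74; u = 93.23/1,060.74 = 8.79%.
Change = 8.79% − 9.15% = −0.36 pp.

The unemployment rate changed by −0.36 percentage points.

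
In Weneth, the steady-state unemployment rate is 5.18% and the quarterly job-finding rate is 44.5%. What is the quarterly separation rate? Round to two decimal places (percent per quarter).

From u* = s/(s+f): s = u·f/(1−u).
s = 0.0518 × 44.5 / (1 − 0.0518) = 2.3051 / 0.9482 ≈ 2.43% per quarter.

Separation rate ≈ 2.43% per quarter.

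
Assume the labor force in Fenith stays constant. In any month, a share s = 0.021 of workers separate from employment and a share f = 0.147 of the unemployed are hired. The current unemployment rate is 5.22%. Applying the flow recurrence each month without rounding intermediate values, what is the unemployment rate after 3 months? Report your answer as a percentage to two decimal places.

Unemployment rate after three months ≈ 8.31%.

With a fixed labor force, u_{t+1} = u_t + s·(1−u_t) − f·u_t = u_t·(1−s−f) + s.
Here 1−s−f = 0.832 and s = 0.021.
u_1 = 0.052200 × 0.832 + 0.021 = 0.064430.
u_2 = 0.064430 × 0.832 + 0.021 = 0.074606.
u_3 = 0.074606 × 0.832 + 0.021 = 0.083072.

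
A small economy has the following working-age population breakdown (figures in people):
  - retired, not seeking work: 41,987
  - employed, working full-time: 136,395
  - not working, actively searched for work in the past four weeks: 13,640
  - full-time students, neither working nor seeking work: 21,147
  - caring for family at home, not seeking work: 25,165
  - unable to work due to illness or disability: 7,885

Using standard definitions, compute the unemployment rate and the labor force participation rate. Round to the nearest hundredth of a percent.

Employed = 136,395.
Unemployed = 13,640.
Labor force = 136,395 + 13,640 = 150,035.
Not in labor force = 41,987 + 21,147 + 25,165 + 7,885 = 96,184 (those not working and not actively searching are outside the labor force).
Civilian working-age population = 150,035 + 96,184 = 246,219.
Unemployment rate = 13,640 / 150,035 = 9.09%.
Labor force participation rate = 150,035 / 246,219 = 60.94%.

Unemployment rate ≈ 9.09%; labor force participation rate ≈ 60.94%.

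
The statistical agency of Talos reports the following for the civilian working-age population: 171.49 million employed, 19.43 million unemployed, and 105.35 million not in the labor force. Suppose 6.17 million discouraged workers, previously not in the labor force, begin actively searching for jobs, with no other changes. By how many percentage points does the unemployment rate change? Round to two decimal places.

Initially, labor force = 171.49 + 19.43 = 190.92 million, so u = 19.43/190.92 = 10.18%.
After the change, unemployed and labor force both rise by 6.17 → E = 171.49, U = 25.60, labor force = 197.09 million.
New unemployment rate = 25.60 / 197.09 = 12.99%.
Change = 12.99% − 10.18% = +2.81 percentage points.

The unemployment rate changes by +2.81 percentage points.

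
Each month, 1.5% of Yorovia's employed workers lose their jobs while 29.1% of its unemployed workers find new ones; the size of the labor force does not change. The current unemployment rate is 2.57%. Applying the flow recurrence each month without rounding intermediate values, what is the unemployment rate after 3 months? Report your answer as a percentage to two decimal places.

Unemployment rate after three months ≈ 4.12%.

With a fixed labor force, u_{t+1} = u_t + s·(1−u_t) − f·u_t = u_t·(1−s−f) + s.
Here 1−s−f = 0.694 and s = 0.015.
u_1 = 0.025700 × 0.694 + 0.015 = 0.032836.
u_2 = 0.032836 × 0.694 + 0.015 = 0.037788.
u_3 = 0.037788 × 0.694 + 0.015 = 0.041225.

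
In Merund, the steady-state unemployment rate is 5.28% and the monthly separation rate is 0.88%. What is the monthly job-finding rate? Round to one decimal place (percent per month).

Job-finding rate ≈ 15.8% per month.

From u* = s/(s+f): f = s·(1−u)/u.
f = 0.88 × (1 − 0.0528) / 0.0528 = 0.8335 / 0.0528 ≈ 15.8% per month.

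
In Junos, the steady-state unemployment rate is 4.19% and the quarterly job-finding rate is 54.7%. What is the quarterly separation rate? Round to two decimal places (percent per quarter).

From u* = s/(s+f): s = u·f/(1−u).
s = 0.0419 × 54.7 / (1 − 0.0419) = 2.2919 / 0.9581 ≈ 2.39% per quarter.

Separation rate ≈ 2.39% per quarter.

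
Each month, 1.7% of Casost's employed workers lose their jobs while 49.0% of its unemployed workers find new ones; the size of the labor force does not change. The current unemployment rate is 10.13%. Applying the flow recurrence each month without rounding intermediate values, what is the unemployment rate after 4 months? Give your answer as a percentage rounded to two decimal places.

Unemployment rate after four months ≈ 3.75%.

With a fixed labor force, u_{t+1} = u_t + s·(1−u_t) − f·u_t = u_t·(1−s−f) + s.
Here 1−s−f = 0.493 and s = 0.017.
u_1 = 0.101300 × 0.493 + 0.017 = 0.066941.
u_2 = 0.066941 × 0.493 + 0.017 = 0.050002.
u_3 = 0.050002 × 0.493 + 0.017 = 0.041651.
u_4 = 0.041651 × 0.493 + 0.017 = 0.037534.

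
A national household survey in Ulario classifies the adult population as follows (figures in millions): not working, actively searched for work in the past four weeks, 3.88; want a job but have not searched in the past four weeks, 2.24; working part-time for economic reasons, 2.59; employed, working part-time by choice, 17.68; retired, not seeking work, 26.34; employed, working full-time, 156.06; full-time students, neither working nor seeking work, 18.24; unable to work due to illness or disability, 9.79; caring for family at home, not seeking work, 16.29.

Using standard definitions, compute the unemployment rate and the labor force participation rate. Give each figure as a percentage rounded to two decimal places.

Unemployment rate ≈ 2.15%; labor force participation rate ≈ 71.20%.

Employed = 2.59 + 17.68 + 156.06 = 176.33 million (anyone who worked, including part-time for economic reasons, counts as employed).
Unemployed = 3.88 million.
Labor force = 176.33 + 3.88 = 180.21 million.
Not in labor force = 2.24 + 26.34 + 18.24 + 9.79 + 16.29 = 72.90 million (those not working and not actively searching are outside the labor force — including those who want a job but have given up searching).
Civilian working-age population = 180.21 + 72.90 = 253.11 million.
Unemployment rate = 3.88 / 180.21 = 2.15%.
Labor force participation rate = 180.21 / 253.11 = 71.20%.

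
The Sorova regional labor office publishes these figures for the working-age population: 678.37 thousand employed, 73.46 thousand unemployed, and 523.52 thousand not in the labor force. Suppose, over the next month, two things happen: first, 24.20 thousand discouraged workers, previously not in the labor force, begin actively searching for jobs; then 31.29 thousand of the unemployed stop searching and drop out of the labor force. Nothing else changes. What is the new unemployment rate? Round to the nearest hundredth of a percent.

Initially, labor force = 678.37 + 73.46 = 751.83 thousand, so u = 73.46/751.83 = 9.77%.
After the first change, unemployed and labor force both rise by 24.20 → E = 678.37, U = 97.66, labor force = 776.03 thousand.
After the second change, unemployed and labor force both fall by 31.29 → E = 678.37, U = 66.37, labor force = 744.74 thousand.
New unemployment rate = 66.37 / 744.74 = 8.91%.

New unemployment rate ≈ 8.91%.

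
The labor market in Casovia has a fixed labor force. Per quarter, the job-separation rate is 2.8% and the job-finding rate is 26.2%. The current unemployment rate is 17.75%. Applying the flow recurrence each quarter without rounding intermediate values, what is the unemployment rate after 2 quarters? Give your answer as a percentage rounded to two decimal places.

Unemployment rate after two quarters ≈ 13.74%.

With a fixed labor force, u_{t+1} = u_t + s·(1−u_t) − f·u_t = u_t·(1−s−f) + s.
Here 1−s−f = 0.710 and s = 0.028.
u_1 = 0.177500 × 0.710 + 0.028 = 0.154025.
u_2 = 0.154025 × 0.710 + 0.028 = 0.137358.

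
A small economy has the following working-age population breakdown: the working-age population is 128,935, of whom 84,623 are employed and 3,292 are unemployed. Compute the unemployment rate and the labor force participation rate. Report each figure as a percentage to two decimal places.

Unemployment rate ≈ 3.74%; labor force participation rate ≈ 68.19%.

Labor force = employed + unemployed = 84,623 + 3,292 = 87,915.
Unemployment rate = 3,292 / 87,915 = 3.74%.
Labor force participation rate = 87,915 / 128,935 = 68.19%.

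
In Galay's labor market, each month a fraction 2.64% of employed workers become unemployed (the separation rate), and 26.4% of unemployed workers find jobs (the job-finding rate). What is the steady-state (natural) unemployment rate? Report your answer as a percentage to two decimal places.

At steady state the flows balance: s·E = f·U, so U/(E+U) = s/(s+f).
u* = 2.64 / (2.64 + 26.4) = 2.64 / 29.04 = 9.09%.

Steady-state unemployment rate ≈ 9.09%.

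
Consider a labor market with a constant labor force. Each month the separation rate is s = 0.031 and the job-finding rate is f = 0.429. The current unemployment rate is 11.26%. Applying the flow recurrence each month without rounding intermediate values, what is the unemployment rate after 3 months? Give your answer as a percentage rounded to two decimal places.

Unemployment rate after three months ≈ 7.45%.

With a fixed labor force, u_{t+1} = u_t + s·(1−u_t) − f·u_t = u_t·(1−s−f) + s.
Here 1−s−f = 0.540 and s = 0.031.
u_1 = 0.112600 × 0.540 + 0.031 = 0.091804.
u_2 = 0.091804 × 0.540 + 0.031 = 0.080574.
u_3 = 0.080574 × 0.540 + 0.031 = 0.074510.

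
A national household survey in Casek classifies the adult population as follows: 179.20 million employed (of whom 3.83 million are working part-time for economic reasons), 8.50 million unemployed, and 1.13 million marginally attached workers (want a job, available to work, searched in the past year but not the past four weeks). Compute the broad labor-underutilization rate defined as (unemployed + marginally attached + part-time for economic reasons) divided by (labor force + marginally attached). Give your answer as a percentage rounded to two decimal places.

Labor force = 179.20 + 8.50 = 187.70 million.
Numerator = 8.50 + 1.13 + 3.83 = 13.46 million.
Denominator = 187.70 + 1.13 = 188.83 million.
Broad rate = 13.46 / 188.83 = 7.13%.

Broad underutilization rate ≈ 7.13%.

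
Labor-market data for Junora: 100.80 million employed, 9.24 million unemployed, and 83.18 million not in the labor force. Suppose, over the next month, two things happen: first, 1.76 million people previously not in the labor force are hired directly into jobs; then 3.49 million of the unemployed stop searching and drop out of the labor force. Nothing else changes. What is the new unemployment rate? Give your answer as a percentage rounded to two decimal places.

Initially, labor force = 100.80 + 9.24 = 110.04 million, so u = 9.24/110.04 = 8.40%.
After the first change, employed and labor force both rise by 1.76; unemployed unchanged → E = 102.56, U = 9.24, labor force = 111.80 million.
After the second change, unemployed and labor force both fall by 3.49 → E = 102.56, U = 5.75, labor force = 108.31 million.
New unemployment rate = 5.75 / 108.31 = 5.31%.

New unemployment rate ≈ 5.31%.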